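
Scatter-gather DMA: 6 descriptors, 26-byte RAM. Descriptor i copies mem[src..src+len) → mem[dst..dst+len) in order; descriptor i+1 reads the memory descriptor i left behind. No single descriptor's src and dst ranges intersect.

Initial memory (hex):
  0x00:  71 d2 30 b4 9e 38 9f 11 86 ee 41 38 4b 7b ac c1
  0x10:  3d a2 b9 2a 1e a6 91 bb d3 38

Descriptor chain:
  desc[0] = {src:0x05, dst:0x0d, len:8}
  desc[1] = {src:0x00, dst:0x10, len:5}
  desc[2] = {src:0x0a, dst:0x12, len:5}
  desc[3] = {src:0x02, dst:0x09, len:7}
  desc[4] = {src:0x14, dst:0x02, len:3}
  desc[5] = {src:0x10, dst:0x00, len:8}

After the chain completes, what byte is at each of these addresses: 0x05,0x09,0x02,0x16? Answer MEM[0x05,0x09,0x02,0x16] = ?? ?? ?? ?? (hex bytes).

MEM[0x05,0x09,0x02,0x16] = 38 30 41 9f

#0 dst[0x0d+8] := {0x38,0x9f,0x11,0x86,0xee,0x41,0x38,0x4b}
#1 dst[0x10+5] := {0x71,0xd2,0x30,0xb4,0x9e}
#2 dst[0x12+5] := {0x41,0x38,0x4b,0x38,0x9f}
#3 dst[0x09+7] := {0x30,0xb4,0x9e,0x38,0x9f,0x11,0x86}
#4 dst[0x02+3] := {0x4b,0x38,0x9f}
#5 dst[0x00+8] := {0x71,0xd2,0x41,0x38,0x4b,0x38,0x9f,0xbb}
query mem[0x05]=0x38, mem[0x09]=0x30, mem[0x02]=0x41, mem[0x16]=0x9f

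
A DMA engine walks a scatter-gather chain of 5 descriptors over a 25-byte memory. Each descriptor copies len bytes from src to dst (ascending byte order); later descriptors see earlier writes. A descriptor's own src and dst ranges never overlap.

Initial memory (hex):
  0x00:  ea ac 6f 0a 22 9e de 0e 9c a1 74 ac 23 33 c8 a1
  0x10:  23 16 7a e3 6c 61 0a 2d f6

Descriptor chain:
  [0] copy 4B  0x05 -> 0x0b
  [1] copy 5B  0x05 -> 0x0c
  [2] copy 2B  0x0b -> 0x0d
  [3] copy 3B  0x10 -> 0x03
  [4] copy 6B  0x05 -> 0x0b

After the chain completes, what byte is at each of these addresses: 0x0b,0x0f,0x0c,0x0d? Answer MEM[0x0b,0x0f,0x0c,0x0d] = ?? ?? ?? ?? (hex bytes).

MEM[0x0b,0x0f,0x0c,0x0d] = 7a a1 de 0e

[0] 0x05->0x0b len=4 : 9e de 0e 9c
[1] 0x05->0x0c len=5 : 9e de 0e 9c a1
[2] 0x0b->0x0d len=2 : 9e 9e
[3] 0x10->0x03 len=3 : a1 16 7a
[4] 0x05->0x0b len=6 : 7a de 0e 9c a1 74
query mem[0x0b]=0x7a, mem[0x0f]=0xa1, mem[0x0c]=0xde, mem[0x0d]=0x0e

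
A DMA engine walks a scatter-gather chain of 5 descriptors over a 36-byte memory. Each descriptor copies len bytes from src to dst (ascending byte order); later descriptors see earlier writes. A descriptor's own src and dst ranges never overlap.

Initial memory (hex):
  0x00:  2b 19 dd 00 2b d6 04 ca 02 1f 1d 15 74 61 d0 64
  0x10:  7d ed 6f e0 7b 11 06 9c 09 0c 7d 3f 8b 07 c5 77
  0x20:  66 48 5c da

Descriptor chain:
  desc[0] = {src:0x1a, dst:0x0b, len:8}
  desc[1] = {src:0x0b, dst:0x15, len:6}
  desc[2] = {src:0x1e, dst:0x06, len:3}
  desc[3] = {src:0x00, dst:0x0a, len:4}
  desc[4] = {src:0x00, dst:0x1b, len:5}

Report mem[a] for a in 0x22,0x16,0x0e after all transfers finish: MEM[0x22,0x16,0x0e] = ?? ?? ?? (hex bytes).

MEM[0x22,0x16,0x0e] = 5c 3f 07

[0] 0x1a->0x0b len=8 : 7d 3f 8b 07 c5 77 66 48
[1] 0x0b->0x15 len=6 : 7d 3f 8b 07 c5 77
[2] 0x1e->0x06 len=3 : c5 77 66
[3] 0x00->0x0a len=4 : 2b 19 dd 00
[4] 0x00->0x1b len=5 : 2b 19 dd 00 2b
query mem[0x22]=0x5c, mem[0x16]=0x3f, mem[0x0e]=0x07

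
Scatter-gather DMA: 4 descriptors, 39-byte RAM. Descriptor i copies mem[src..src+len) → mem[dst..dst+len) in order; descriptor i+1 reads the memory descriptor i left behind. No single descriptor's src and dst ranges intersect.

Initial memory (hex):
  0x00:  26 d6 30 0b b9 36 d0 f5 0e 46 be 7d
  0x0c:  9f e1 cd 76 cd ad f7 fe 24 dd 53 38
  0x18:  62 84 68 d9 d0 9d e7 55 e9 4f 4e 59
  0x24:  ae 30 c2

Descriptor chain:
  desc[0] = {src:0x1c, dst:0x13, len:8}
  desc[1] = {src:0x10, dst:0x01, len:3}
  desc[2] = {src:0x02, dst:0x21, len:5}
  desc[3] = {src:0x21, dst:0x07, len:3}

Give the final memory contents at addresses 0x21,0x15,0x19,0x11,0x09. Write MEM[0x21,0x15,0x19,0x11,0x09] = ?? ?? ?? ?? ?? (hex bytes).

[0] 0x1c->0x13 len=8 : d0 9d e7 55 e9 4f 4e 59
[1] 0x10->0x01 len=3 : cd ad f7
[2] 0x02->0x21 len=5 : ad f7 b9 36 d0
[3] 0x21->0x07 len=3 : ad f7 b9
query mem[0x21]=0xad, mem[0x15]=0xe7, mem[0x19]=0x4e, mem[0x11]=0xad, mem[0x09]=0xb9

MEM[0x21,0x15,0x19,0x11,0x09] = ad e7 4e ad b9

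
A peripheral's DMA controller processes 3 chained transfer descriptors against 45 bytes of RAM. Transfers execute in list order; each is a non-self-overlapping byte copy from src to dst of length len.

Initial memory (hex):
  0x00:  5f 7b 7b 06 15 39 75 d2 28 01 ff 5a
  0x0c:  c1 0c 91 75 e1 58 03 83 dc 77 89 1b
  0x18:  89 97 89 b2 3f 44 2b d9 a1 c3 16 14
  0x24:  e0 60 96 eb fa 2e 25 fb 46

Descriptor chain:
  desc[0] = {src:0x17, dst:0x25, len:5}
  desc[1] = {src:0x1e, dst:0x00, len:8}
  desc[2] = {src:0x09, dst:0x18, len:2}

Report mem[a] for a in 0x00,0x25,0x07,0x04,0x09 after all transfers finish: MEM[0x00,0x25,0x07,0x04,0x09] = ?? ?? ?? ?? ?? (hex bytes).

D0: mem[0x25..0x29] <- [1b 89 97 89 b2]
D1: mem[0x00..0x07] <- [2b d9 a1 c3 16 14 e0 1b]
D2: mem[0x18..0x19] <- [01 ff]
query mem[0x00]=0x2b, mem[0x25]=0x1b, mem[0x07]=0x1b, mem[0x04]=0x16, mem[0x09]=0x01

MEM[0x00,0x25,0x07,0x04,0x09] = 2b 1b 1b 16 01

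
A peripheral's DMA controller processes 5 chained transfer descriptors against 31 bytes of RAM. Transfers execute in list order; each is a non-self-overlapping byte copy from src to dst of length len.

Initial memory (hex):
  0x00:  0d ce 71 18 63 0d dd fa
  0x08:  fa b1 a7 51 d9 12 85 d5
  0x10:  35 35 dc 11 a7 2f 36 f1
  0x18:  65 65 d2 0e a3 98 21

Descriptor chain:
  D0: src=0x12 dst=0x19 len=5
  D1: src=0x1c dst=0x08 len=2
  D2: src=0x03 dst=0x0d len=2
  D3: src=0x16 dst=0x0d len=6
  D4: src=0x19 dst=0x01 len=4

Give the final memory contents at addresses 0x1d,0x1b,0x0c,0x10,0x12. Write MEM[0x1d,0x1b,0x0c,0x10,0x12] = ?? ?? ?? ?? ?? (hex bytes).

MEM[0x1d,0x1b,0x0c,0x10,0x12] = 36 a7 d9 dc a7

  after D0: wrote 5B at 0x19 = dc11a72f36
  after D1: wrote 2B at 0x08 = 2f36
  after D2: wrote 2B at 0x0d = 1863
  after D3: wrote 6B at 0x0d = 36f165dc11a7
  after D4: wrote 4B at 0x01 = dc11a72f
query mem[0x1d]=0x36, mem[0x1b]=0xa7, mem[0x0c]=0xd9, mem[0x10]=0xdc, mem[0x12]=0xa7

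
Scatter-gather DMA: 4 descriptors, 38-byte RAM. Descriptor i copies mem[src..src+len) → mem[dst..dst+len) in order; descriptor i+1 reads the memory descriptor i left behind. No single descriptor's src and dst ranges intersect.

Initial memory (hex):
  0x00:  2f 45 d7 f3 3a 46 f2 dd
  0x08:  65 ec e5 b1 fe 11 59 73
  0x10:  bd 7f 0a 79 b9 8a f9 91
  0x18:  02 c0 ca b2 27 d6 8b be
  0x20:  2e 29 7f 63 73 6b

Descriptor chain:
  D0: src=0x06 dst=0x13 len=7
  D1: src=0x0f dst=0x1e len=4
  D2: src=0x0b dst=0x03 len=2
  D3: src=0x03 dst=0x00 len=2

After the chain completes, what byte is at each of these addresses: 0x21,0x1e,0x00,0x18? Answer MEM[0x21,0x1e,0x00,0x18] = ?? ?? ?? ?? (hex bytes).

#0 dst[0x13+7] := {0xf2,0xdd,0x65,0xec,0xe5,0xb1,0xfe}
#1 dst[0x1e+4] := {0x73,0xbd,0x7f,0x0a}
#2 dst[0x03+2] := {0xb1,0xfe}
#3 dst[0x00+2] := {0xb1,0xfe}
query mem[0x21]=0x0a, mem[0x1e]=0x73, mem[0x00]=0xb1, mem[0x18]=0xb1

MEM[0x21,0x1e,0x00,0x18] = 0a 73 b1 b1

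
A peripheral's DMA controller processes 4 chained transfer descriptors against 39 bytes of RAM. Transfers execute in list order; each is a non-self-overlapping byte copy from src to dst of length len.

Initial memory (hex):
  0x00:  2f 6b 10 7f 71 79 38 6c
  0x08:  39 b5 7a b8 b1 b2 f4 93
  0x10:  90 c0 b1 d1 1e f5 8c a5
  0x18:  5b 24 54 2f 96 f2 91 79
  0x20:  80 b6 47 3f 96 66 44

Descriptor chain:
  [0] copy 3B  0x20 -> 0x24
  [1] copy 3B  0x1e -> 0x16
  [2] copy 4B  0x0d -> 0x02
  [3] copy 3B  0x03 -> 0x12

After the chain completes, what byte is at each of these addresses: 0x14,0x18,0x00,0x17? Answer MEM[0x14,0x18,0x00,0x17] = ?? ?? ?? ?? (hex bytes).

  after D0: wrote 3B at 0x24 = 80b647
  after D1: wrote 3B at 0x16 = 917980
  after D2: wrote 4B at 0x02 = b2f49390
  after D3: wrote 3B at 0x12 = f49390
query mem[0x14]=0x90, mem[0x18]=0x80, mem[0x00]=0x2f, mem[0x17]=0x79

MEM[0x14,0x18,0x00,0x17] = 90 80 2f 79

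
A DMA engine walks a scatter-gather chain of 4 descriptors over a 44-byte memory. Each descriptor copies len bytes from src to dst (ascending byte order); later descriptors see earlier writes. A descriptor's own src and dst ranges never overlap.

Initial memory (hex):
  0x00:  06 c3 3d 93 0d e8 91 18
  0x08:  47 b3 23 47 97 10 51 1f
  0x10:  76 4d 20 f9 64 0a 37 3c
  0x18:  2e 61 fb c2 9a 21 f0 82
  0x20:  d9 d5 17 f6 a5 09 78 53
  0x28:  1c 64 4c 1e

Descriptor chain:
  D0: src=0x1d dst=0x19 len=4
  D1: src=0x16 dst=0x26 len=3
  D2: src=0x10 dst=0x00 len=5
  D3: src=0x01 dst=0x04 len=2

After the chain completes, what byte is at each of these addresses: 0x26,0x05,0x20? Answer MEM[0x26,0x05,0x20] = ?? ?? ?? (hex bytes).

[0] 0x1d->0x19 len=4 : 21 f0 82 d9
[1] 0x16->0x26 len=3 : 37 3c 2e
[2] 0x10->0x00 len=5 : 76 4d 20 f9 64
[3] 0x01->0x04 len=2 : 4d 20
query mem[0x26]=0x37, mem[0x05]=0x20, mem[0x20]=0xd9

MEM[0x26,0x05,0x20] = 37 20 d9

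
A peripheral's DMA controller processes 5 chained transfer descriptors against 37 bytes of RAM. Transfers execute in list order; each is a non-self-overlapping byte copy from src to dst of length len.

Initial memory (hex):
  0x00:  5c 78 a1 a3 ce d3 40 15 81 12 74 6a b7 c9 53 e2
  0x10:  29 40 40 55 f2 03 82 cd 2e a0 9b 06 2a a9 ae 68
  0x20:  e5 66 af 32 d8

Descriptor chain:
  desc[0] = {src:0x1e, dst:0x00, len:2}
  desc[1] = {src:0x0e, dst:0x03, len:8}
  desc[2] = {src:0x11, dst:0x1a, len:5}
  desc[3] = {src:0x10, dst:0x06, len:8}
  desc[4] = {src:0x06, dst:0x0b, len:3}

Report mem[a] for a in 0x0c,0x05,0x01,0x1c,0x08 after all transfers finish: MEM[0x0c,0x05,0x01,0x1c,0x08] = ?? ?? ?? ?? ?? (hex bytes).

  after D0: wrote 2B at 0x00 = ae68
  after D1: wrote 8B at 0x03 = 53e229404055f203
  after D2: wrote 5B at 0x1a = 404055f203
  after D3: wrote 8B at 0x06 = 29404055f20382cd
  after D4: wrote 3B at 0x0b = 294040
query mem[0x0c]=0x40, mem[0x05]=0x29, mem[0x01]=0x68, mem[0x1c]=0x55, mem[0x08]=0x40

MEM[0x0c,0x05,0x01,0x1c,0x08] = 40 29 68 55 40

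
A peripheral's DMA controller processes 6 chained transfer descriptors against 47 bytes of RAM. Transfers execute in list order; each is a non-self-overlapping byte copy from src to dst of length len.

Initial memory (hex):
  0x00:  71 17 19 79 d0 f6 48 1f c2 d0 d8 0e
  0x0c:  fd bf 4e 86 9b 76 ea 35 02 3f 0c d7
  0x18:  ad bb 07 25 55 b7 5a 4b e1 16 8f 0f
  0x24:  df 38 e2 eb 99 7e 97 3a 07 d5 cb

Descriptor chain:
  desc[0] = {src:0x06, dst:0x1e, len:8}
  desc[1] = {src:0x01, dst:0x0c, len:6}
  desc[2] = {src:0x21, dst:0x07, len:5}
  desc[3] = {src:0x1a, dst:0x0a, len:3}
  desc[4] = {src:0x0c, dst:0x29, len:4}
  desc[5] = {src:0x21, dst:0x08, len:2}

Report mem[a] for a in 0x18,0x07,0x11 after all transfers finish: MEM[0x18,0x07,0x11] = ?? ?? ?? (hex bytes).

  after D0: wrote 8B at 0x1e = 481fc2d0d80efdbf
  after D1: wrote 6B at 0x0c = 171979d0f648
  after D2: wrote 5B at 0x07 = d0d80efdbf
  after D3: wrote 3B at 0x0a = 072555
  after D4: wrote 4B at 0x29 = 551979d0
  after D5: wrote 2B at 0x08 = d0d8
query mem[0x18]=0xad, mem[0x07]=0xd0, mem[0x11]=0x48

MEM[0x18,0x07,0x11] = ad d0 48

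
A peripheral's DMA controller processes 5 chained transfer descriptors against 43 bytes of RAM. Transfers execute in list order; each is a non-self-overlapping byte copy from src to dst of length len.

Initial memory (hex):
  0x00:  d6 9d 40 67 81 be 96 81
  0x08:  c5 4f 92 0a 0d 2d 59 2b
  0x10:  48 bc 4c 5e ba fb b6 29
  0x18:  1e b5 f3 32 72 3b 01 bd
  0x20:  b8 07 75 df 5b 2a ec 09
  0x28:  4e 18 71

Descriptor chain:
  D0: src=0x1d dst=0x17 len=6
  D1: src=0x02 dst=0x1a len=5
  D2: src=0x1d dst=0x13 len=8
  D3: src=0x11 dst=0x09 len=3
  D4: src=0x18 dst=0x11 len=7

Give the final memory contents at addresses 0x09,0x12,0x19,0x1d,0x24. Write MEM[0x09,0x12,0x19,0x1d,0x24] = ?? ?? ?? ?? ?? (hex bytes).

D0: mem[0x17..0x1c] <- [3b 01 bd b8 07 75]
D1: mem[0x1a..0x1e] <- [40 67 81 be 96]
D2: mem[0x13..0x1a] <- [be 96 bd b8 07 75 df 5b]
D3: mem[0x09..0x0b] <- [bc 4c be]
D4: mem[0x11..0x17] <- [75 df 5b 67 81 be 96]
query mem[0x09]=0xbc, mem[0x12]=0xdf, mem[0x19]=0xdf, mem[0x1d]=0xbe, mem[0x24]=0x5b

MEM[0x09,0x12,0x19,0x1d,0x24] = bc df df be 5b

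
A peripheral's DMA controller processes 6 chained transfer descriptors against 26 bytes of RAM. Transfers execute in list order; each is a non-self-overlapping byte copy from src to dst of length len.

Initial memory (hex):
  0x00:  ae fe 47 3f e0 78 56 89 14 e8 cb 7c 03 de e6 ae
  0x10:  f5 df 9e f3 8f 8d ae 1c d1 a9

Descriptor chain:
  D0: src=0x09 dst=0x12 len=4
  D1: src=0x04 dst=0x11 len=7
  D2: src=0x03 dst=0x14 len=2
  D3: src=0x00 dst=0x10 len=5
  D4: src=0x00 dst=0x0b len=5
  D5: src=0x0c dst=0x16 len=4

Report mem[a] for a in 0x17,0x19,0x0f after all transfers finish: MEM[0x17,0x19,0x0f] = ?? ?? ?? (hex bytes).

#0 dst[0x12+4] := {0xe8,0xcb,0x7c,0x03}
#1 dst[0x11+7] := {0xe0,0x78,0x56,0x89,0x14,0xe8,0xcb}
#2 dst[0x14+2] := {0x3f,0xe0}
#3 dst[0x10+5] := {0xae,0xfe,0x47,0x3f,0xe0}
#4 dst[0x0b+5] := {0xae,0xfe,0x47,0x3f,0xe0}
#5 dst[0x16+4] := {0xfe,0x47,0x3f,0xe0}
query mem[0x17]=0x47, mem[0x19]=0xe0, mem[0x0f]=0xe0

MEM[0x17,0x19,0x0f] = 47 e0 e0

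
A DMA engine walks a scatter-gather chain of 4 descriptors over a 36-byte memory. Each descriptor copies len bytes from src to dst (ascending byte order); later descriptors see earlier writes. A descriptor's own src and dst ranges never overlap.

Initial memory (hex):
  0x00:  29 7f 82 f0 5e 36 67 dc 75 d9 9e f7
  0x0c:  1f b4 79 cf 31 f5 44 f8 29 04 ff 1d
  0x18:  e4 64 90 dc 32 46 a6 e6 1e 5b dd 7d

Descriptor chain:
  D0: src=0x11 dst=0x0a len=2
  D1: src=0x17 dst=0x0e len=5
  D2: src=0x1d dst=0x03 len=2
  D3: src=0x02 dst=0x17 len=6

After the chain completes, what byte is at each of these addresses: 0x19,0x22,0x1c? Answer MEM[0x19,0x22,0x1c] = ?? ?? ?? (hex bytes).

D0: mem[0x0a..0x0b] <- [f5 44]
D1: mem[0x0e..0x12] <- [1d e4 64 90 dc]
D2: mem[0x03..0x04] <- [46 a6]
D3: mem[0x17..0x1c] <- [82 46 a6 36 67 dc]
query mem[0x19]=0xa6, mem[0x22]=0xdd, mem[0x1c]=0xdc

MEM[0x19,0x22,0x1c] = a6 dd dc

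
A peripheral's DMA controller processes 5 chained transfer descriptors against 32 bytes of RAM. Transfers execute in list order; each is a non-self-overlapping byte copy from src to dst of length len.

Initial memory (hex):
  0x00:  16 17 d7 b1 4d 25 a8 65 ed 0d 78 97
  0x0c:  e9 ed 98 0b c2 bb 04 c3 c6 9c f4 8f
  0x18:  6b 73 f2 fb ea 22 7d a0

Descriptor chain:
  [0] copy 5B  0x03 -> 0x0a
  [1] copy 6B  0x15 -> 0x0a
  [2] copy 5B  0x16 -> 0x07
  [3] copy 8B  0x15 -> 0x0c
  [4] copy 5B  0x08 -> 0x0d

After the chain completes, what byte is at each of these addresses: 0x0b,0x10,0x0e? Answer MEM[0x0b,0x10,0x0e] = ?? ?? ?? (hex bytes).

D0: mem[0x0a..0x0e] <- [b1 4d 25 a8 65]
D1: mem[0x0a..0x0f] <- [9c f4 8f 6b 73 f2]
D2: mem[0x07..0x0b] <- [f4 8f 6b 73 f2]
D3: mem[0x0c..0x13] <- [9c f4 8f 6b 73 f2 fb ea]
D4: mem[0x0d..0x11] <- [8f 6b 73 f2 9c]
query mem[0x0b]=0xf2, mem[0x10]=0xf2, mem[0x0e]=0x6b

MEM[0x0b,0x10,0x0e] = f2 f2 6b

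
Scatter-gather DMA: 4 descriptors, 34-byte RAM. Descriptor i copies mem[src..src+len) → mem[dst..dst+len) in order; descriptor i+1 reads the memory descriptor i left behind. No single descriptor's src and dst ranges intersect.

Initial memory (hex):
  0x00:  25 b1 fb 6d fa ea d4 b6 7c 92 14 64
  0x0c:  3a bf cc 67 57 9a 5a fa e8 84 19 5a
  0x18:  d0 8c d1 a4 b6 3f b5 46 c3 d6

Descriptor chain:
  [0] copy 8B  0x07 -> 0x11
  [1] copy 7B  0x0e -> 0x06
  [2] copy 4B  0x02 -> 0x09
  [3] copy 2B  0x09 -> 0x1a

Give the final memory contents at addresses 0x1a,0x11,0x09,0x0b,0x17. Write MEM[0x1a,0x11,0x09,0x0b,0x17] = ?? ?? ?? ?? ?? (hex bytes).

MEM[0x1a,0x11,0x09,0x0b,0x17] = fb b6 fb fa bf

  after D0: wrote 8B at 0x11 = b67c9214643abfcc
  after D1: wrote 7B at 0x06 = cc6757b67c9214
  after D2: wrote 4B at 0x09 = fb6dfaea
  after D3: wrote 2B at 0x1a = fb6d
query mem[0x1a]=0xfb, mem[0x11]=0xb6, mem[0x09]=0xfb, mem[0x0b]=0xfa, mem[0x17]=0xbf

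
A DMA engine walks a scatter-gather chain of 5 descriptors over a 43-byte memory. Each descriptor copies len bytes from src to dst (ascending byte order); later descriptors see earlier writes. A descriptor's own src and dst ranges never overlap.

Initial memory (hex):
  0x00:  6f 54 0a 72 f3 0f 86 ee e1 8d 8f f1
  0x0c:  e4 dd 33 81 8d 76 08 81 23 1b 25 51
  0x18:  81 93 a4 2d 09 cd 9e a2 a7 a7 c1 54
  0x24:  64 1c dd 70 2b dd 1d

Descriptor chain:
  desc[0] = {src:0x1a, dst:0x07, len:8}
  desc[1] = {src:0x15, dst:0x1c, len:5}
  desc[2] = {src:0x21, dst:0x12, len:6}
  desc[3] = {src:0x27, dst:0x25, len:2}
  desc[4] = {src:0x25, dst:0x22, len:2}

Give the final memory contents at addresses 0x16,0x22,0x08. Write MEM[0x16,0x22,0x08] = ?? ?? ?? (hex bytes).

MEM[0x16,0x22,0x08] = 1c 70 2d

D0: mem[0x07..0x0e] <- [a4 2d 09 cd 9e a2 a7 a7]
D1: mem[0x1c..0x20] <- [1b 25 51 81 93]
D2: mem[0x12..0x17] <- [a7 c1 54 64 1c dd]
D3: mem[0x25..0x26] <- [70 2b]
D4: mem[0x22..0x23] <- [70 2b]
query mem[0x16]=0x1c, mem[0x22]=0x70, mem[0x08]=0x2d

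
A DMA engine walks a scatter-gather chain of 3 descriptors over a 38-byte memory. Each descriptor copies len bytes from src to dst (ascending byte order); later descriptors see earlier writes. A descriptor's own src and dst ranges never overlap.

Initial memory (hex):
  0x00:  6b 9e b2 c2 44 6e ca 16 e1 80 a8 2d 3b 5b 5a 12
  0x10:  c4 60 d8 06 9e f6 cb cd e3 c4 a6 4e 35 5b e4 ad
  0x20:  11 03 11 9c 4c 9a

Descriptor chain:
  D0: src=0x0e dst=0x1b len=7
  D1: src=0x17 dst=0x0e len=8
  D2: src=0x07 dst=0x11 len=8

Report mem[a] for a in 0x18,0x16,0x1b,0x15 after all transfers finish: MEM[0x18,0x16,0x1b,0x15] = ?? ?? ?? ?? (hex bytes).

MEM[0x18,0x16,0x1b,0x15] = cd 3b 5a 2d

[0] 0x0e->0x1b len=7 : 5a 12 c4 60 d8 06 9e
[1] 0x17->0x0e len=8 : cd e3 c4 a6 5a 12 c4 60
[2] 0x07->0x11 len=8 : 16 e1 80 a8 2d 3b 5b cd
query mem[0x18]=0xcd, mem[0x16]=0x3b, mem[0x1b]=0x5a, mem[0x15]=0x2d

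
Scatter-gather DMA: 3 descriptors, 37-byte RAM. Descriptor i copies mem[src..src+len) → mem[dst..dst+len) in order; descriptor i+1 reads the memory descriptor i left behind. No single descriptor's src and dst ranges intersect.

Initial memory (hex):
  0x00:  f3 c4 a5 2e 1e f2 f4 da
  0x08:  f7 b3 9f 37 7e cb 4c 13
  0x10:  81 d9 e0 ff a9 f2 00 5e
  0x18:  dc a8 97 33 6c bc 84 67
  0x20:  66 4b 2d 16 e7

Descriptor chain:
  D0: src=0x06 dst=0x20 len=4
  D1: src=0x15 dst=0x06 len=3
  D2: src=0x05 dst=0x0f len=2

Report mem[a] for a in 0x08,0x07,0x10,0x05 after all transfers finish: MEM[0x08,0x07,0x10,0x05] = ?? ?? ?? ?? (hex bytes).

  after D0: wrote 4B at 0x20 = f4daf7b3
  after D1: wrote 3B at 0x06 = f2005e
  after D2: wrote 2B at 0x0f = f2f2
query mem[0x08]=0x5e, mem[0x07]=0x00, mem[0x10]=0xf2, mem[0x05]=0xf2

MEM[0x08,0x07,0x10,0x05] = 5e 00 f2 f2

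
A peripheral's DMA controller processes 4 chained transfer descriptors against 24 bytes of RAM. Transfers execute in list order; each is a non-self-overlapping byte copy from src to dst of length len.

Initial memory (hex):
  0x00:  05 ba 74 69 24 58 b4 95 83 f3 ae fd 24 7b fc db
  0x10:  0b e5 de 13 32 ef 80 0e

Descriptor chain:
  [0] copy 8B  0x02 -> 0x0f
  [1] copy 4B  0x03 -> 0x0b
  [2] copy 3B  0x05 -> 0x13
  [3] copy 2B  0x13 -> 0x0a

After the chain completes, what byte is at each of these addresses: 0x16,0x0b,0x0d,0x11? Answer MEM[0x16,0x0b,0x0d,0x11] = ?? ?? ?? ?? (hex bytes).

MEM[0x16,0x0b,0x0d,0x11] = f3 b4 58 24

[0] 0x02->0x0f len=8 : 74 69 24 58 b4 95 83 f3
[1] 0x03->0x0b len=4 : 69 24 58 b4
[2] 0x05->0x13 len=3 : 58 b4 95
[3] 0x13->0x0a len=2 : 58 b4
query mem[0x16]=0xf3, mem[0x0b]=0xb4, mem[0x0d]=0x58, mem[0x11]=0x24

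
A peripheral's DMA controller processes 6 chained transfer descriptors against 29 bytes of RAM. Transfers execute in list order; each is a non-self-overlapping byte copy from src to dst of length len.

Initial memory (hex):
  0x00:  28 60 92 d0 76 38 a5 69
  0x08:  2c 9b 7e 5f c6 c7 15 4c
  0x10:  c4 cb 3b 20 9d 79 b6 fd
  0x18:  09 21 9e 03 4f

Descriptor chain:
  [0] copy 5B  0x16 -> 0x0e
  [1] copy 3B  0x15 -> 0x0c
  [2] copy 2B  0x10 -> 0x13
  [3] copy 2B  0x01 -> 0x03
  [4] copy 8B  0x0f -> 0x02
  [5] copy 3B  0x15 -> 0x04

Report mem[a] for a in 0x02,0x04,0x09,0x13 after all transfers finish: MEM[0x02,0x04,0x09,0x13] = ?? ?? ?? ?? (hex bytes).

[0] 0x16->0x0e len=5 : b6 fd 09 21 9e
[1] 0x15->0x0c len=3 : 79 b6 fd
[2] 0x10->0x13 len=2 : 09 21
[3] 0x01->0x03 len=2 : 60 92
[4] 0x0f->0x02 len=8 : fd 09 21 9e 09 21 79 b6
[5] 0x15->0x04 len=3 : 79 b6 fd
query mem[0x02]=0xfd, mem[0x04]=0x79, mem[0x09]=0xb6, mem[0x13]=0x09

MEM[0x02,0x04,0x09,0x13] = fd 79 b6 09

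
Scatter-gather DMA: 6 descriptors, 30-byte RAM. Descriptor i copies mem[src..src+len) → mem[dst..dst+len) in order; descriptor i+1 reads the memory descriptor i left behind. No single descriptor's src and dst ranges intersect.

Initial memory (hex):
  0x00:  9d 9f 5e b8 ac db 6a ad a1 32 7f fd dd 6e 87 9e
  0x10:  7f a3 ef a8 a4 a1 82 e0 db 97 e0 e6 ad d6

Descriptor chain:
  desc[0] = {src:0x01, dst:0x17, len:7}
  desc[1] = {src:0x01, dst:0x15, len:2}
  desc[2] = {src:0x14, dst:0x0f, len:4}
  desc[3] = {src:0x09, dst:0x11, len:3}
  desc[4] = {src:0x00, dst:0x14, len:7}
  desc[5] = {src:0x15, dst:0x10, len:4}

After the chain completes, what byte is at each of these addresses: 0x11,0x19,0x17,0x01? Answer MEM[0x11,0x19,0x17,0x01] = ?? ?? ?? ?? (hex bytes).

MEM[0x11,0x19,0x17,0x01] = 5e db b8 9f

  after D0: wrote 7B at 0x17 = 9f5eb8acdb6aad
  after D1: wrote 2B at 0x15 = 9f5e
  after D2: wrote 4B at 0x0f = a49f5e9f
  after D3: wrote 3B at 0x11 = 327ffd
  after D4: wrote 7B at 0x14 = 9d9f5eb8acdb6a
  after D5: wrote 4B at 0x10 = 9f5eb8ac
query mem[0x11]=0x5e, mem[0x19]=0xdb, mem[0x17]=0xb8, mem[0x01]=0x9f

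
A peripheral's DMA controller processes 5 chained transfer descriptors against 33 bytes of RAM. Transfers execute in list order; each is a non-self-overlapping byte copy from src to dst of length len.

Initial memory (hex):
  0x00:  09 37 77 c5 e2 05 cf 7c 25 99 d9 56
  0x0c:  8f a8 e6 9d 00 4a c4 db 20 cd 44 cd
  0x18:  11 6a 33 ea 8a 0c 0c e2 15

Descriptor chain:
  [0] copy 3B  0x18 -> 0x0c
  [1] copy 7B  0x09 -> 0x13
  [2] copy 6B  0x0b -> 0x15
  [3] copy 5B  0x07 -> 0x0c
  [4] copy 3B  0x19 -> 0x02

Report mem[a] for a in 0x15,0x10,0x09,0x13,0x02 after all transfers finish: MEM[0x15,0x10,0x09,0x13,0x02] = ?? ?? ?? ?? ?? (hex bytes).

[0] 0x18->0x0c len=3 : 11 6a 33
[1] 0x09->0x13 len=7 : 99 d9 56 11 6a 33 9d
[2] 0x0b->0x15 len=6 : 56 11 6a 33 9d 00
[3] 0x07->0x0c len=5 : 7c 25 99 d9 56
[4] 0x19->0x02 len=3 : 9d 00 ea
query mem[0x15]=0x56, mem[0x10]=0x56, mem[0x09]=0x99, mem[0x13]=0x99, mem[0x02]=0x9d

MEM[0x15,0x10,0x09,0x13,0x02] = 56 56 99 99 9d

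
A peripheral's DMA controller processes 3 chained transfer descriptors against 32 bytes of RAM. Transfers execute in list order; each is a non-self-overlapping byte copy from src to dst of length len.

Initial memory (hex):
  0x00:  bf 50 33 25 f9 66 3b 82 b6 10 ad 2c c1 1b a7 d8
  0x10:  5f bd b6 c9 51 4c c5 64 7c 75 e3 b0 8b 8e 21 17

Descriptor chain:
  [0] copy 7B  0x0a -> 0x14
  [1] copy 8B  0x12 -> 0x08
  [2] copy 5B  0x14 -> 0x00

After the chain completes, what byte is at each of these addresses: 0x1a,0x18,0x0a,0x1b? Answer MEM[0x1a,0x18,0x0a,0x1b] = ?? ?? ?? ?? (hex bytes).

  after D0: wrote 7B at 0x14 = ad2cc11ba7d85f
  after D1: wrote 8B at 0x08 = b6c9ad2cc11ba7d8
  after D2: wrote 5B at 0x00 = ad2cc11ba7
query mem[0x1a]=0x5f, mem[0x18]=0xa7, mem[0x0a]=0xad, mem[0x1b]=0xb0

MEM[0x1a,0x18,0x0a,0x1b] = 5f a7 ad b0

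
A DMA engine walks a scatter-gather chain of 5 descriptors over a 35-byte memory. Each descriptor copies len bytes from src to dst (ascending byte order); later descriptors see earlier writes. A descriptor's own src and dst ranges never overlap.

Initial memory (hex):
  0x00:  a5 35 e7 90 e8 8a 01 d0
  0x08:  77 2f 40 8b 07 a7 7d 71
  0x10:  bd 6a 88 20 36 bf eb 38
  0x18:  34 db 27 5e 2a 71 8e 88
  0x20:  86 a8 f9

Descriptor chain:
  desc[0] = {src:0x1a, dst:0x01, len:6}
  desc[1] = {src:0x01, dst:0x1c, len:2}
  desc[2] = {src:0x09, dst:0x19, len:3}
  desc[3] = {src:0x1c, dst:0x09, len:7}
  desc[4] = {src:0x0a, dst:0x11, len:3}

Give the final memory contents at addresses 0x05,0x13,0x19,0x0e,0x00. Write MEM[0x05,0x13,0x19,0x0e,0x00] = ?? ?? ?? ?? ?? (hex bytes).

D0: mem[0x01..0x06] <- [27 5e 2a 71 8e 88]
D1: mem[0x1c..0x1d] <- [27 5e]
D2: mem[0x19..0x1b] <- [2f 40 8b]
D3: mem[0x09..0x0f] <- [27 5e 8e 88 86 a8 f9]
D4: mem[0x11..0x13] <- [5e 8e 88]
query mem[0x05]=0x8e, mem[0x13]=0x88, mem[0x19]=0x2f, mem[0x0e]=0xa8, mem[0x00]=0xa5

MEM[0x05,0x13,0x19,0x0e,0x00] = 8e 88 2f a8 a5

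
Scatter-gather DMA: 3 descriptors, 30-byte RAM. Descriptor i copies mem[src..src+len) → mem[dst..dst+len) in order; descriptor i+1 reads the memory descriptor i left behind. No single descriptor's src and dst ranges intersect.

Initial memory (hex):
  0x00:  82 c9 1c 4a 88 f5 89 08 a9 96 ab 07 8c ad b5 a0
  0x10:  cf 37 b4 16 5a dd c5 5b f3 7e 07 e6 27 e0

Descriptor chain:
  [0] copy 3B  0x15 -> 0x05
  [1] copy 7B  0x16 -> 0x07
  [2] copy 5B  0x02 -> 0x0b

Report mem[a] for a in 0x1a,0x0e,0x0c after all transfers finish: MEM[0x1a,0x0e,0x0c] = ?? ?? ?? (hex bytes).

MEM[0x1a,0x0e,0x0c] = 07 dd 4a

[0] 0x15->0x05 len=3 : dd c5 5b
[1] 0x16->0x07 len=7 : c5 5b f3 7e 07 e6 27
[2] 0x02->0x0b len=5 : 1c 4a 88 dd c5
query mem[0x1a]=0x07, mem[0x0e]=0xdd, mem[0x0c]=0x4a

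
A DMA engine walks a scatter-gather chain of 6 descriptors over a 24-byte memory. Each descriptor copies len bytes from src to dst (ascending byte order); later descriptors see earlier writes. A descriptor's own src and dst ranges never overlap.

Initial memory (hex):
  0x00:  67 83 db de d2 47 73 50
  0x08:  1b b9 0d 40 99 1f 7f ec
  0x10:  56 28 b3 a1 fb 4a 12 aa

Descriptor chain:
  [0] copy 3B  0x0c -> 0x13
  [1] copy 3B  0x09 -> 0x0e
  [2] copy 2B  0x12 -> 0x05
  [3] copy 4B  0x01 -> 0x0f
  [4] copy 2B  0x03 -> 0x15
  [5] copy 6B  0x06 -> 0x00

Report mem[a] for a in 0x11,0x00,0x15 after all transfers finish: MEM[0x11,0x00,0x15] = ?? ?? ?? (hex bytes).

MEM[0x11,0x00,0x15] = de 99 de

#0 dst[0x13+3] := {0x99,0x1f,0x7f}
#1 dst[0x0e+3] := {0xb9,0x0d,0x40}
#2 dst[0x05+2] := {0xb3,0x99}
#3 dst[0x0f+4] := {0x83,0xdb,0xde,0xd2}
#4 dst[0x15+2] := {0xde,0xd2}
#5 dst[0x00+6] := {0x99,0x50,0x1b,0xb9,0x0d,0x40}
query mem[0x11]=0xde, mem[0x00]=0x99, mem[0x15]=0xde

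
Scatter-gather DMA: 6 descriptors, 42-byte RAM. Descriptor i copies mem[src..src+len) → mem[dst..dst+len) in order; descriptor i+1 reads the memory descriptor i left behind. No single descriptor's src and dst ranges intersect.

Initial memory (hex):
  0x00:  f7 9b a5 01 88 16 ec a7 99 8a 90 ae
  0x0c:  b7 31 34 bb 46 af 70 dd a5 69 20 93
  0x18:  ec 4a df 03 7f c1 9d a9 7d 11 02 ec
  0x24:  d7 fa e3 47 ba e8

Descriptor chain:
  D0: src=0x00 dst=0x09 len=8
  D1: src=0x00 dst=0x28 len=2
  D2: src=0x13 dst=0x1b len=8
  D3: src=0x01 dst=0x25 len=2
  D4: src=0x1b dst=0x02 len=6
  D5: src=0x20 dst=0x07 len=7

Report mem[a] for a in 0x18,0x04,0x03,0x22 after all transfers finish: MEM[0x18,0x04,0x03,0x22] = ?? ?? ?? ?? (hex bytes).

#0 dst[0x09+8] := {0xf7,0x9b,0xa5,0x01,0x88,0x16,0xec,0xa7}
#1 dst[0x28+2] := {0xf7,0x9b}
#2 dst[0x1b+8] := {0xdd,0xa5,0x69,0x20,0x93,0xec,0x4a,0xdf}
#3 dst[0x25+2] := {0x9b,0xa5}
#4 dst[0x02+6] := {0xdd,0xa5,0x69,0x20,0x93,0xec}
#5 dst[0x07+7] := {0xec,0x4a,0xdf,0xec,0xd7,0x9b,0xa5}
query mem[0x18]=0xec, mem[0x04]=0x69, mem[0x03]=0xa5, mem[0x22]=0xdf

MEM[0x18,0x04,0x03,0x22] = ec 69 a5 df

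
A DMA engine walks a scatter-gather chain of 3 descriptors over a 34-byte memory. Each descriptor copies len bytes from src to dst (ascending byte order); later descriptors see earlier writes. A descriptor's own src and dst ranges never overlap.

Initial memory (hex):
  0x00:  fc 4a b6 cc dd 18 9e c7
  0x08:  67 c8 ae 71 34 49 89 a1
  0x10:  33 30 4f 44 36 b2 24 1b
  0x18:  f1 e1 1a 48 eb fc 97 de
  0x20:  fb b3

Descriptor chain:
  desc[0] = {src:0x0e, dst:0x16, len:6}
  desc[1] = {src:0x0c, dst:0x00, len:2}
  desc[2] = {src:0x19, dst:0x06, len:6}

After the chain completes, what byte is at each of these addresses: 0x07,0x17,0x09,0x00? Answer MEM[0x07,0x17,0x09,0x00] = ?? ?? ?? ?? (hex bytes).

[0] 0x0e->0x16 len=6 : 89 a1 33 30 4f 44
[1] 0x0c->0x00 len=2 : 34 49
[2] 0x19->0x06 len=6 : 30 4f 44 eb fc 97
query mem[0x07]=0x4f, mem[0x17]=0xa1, mem[0x09]=0xeb, mem[0x00]=0x34

MEM[0x07,0x17,0x09,0x00] = 4f a1 eb 34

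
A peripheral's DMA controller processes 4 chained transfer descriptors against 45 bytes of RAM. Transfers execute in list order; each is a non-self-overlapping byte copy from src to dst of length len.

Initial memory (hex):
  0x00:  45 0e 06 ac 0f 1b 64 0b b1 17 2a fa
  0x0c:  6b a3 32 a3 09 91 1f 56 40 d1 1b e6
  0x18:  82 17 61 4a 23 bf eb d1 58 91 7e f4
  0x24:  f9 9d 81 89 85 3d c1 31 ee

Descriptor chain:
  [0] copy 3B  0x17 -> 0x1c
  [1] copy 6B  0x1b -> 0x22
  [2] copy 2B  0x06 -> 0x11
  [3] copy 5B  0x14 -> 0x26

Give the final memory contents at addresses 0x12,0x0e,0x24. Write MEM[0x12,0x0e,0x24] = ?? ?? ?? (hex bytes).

MEM[0x12,0x0e,0x24] = 0b 32 82

D0: mem[0x1c..0x1e] <- [e6 82 17]
D1: mem[0x22..0x27] <- [4a e6 82 17 d1 58]
D2: mem[0x11..0x12] <- [64 0b]
D3: mem[0x26..0x2a] <- [40 d1 1b e6 82]
query mem[0x12]=0x0b, mem[0x0e]=0x32, mem[0x24]=0x82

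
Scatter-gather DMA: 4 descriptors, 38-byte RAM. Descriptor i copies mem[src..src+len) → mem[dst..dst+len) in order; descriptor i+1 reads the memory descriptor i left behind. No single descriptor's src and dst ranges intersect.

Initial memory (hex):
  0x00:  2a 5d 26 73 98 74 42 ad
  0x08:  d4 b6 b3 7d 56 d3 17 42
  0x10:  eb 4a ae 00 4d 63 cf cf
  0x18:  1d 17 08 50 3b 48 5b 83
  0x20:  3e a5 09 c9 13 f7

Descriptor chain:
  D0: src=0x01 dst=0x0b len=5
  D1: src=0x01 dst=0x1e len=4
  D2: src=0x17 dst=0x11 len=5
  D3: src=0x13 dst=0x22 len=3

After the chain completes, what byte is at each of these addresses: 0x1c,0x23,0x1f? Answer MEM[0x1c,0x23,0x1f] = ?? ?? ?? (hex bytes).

[0] 0x01->0x0b len=5 : 5d 26 73 98 74
[1] 0x01->0x1e len=4 : 5d 26 73 98
[2] 0x17->0x11 len=5 : cf 1d 17 08 50
[3] 0x13->0x22 len=3 : 17 08 50
query mem[0x1c]=0x3b, mem[0x23]=0x08, mem[0x1f]=0x26

MEM[0x1c,0x23,0x1f] = 3b 08 26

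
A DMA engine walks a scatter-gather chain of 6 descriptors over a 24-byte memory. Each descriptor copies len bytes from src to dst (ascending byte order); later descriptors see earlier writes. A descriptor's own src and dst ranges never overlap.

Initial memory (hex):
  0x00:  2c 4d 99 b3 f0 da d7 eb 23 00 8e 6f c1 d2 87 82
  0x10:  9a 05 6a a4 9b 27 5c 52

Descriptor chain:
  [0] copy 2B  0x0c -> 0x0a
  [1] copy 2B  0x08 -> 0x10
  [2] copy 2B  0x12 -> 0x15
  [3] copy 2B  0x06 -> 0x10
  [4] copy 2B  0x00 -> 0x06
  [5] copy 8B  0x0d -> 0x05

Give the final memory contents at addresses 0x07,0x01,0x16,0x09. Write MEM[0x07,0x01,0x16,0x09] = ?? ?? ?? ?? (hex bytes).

MEM[0x07,0x01,0x16,0x09] = 82 4d a4 eb

[0] 0x0c->0x0a len=2 : c1 d2
[1] 0x08->0x10 len=2 : 23 00
[2] 0x12->0x15 len=2 : 6a a4
[3] 0x06->0x10 len=2 : d7 eb
[4] 0x00->0x06 len=2 : 2c 4d
[5] 0x0d->0x05 len=8 : d2 87 82 d7 eb 6a a4 9b
query mem[0x07]=0x82, mem[0x01]=0x4d, mem[0x16]=0xa4, mem[0x09]=0xeb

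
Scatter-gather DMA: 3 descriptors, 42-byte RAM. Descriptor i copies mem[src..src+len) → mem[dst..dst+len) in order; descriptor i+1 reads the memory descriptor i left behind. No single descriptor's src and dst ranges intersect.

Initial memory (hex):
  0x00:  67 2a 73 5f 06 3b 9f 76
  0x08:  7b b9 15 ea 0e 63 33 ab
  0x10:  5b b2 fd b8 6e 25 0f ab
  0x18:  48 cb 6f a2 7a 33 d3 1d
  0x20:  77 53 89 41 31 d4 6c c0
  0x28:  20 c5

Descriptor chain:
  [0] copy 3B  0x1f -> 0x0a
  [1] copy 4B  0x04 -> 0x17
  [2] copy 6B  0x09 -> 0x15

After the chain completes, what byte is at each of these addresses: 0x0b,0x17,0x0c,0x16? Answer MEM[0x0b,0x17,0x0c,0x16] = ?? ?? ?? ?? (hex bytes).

MEM[0x0b,0x17,0x0c,0x16] = 77 77 53 1d

#0 dst[0x0a+3] := {0x1d,0x77,0x53}
#1 dst[0x17+4] := {0x06,0x3b,0x9f,0x76}
#2 dst[0x15+6] := {0xb9,0x1d,0x77,0x53,0x63,0x33}
query mem[0x0b]=0x77, mem[0x17]=0x77, mem[0x0c]=0x53, mem[0x16]=0x1d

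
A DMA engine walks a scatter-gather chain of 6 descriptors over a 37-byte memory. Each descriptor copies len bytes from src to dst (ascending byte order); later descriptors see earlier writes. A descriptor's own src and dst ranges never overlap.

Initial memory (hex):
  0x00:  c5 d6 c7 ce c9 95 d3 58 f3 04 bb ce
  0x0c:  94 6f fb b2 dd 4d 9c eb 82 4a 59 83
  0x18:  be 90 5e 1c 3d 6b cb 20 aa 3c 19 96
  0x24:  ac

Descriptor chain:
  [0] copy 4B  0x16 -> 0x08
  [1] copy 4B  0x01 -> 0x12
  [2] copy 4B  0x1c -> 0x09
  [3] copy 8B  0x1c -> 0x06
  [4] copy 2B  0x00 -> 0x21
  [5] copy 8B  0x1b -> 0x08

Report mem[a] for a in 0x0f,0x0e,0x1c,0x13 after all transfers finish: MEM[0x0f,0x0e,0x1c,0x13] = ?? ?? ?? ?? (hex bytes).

MEM[0x0f,0x0e,0x1c,0x13] = d6 c5 3d c7

  after D0: wrote 4B at 0x08 = 5983be90
  after D1: wrote 4B at 0x12 = d6c7cec9
  after D2: wrote 4B at 0x09 = 3d6bcb20
  after D3: wrote 8B at 0x06 = 3d6bcb20aa3c1996
  after D4: wrote 2B at 0x21 = c5d6
  after D5: wrote 8B at 0x08 = 1c3d6bcb20aac5d6
query mem[0x0f]=0xd6, mem[0x0e]=0xc5, mem[0x1c]=0x3d, mem[0x13]=0xc7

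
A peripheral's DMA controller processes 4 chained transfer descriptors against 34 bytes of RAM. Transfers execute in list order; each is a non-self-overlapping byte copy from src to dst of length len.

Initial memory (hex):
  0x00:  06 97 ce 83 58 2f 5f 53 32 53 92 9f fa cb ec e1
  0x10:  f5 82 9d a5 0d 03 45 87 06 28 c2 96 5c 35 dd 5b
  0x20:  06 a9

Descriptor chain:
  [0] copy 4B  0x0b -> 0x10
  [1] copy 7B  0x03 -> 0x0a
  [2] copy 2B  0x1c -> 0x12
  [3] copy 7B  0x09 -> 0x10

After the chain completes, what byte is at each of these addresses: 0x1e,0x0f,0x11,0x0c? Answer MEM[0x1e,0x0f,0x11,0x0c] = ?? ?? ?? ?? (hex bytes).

MEM[0x1e,0x0f,0x11,0x0c] = dd 32 83 2f

  after D0: wrote 4B at 0x10 = 9ffacbec
  after D1: wrote 7B at 0x0a = 83582f5f533253
  after D2: wrote 2B at 0x12 = 5c35
  after D3: wrote 7B at 0x10 = 5383582f5f5332
query mem[0x1e]=0xdd, mem[0x0f]=0x32, mem[0x11]=0x83, mem[0x0c]=0x2f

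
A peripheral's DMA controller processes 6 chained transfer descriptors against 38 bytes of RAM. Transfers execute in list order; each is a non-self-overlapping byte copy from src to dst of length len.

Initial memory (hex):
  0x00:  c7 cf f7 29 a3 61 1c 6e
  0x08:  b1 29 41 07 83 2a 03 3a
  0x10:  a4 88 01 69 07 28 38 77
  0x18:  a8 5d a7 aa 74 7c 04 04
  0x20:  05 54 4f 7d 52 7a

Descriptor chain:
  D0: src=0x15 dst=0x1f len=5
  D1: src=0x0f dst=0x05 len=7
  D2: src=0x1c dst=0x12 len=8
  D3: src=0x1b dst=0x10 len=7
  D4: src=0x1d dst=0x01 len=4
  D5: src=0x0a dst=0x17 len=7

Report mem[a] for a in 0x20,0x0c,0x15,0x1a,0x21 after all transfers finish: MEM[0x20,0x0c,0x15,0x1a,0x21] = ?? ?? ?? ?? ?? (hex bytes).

  after D0: wrote 5B at 0x1f = 283877a85d
  after D1: wrote 7B at 0x05 = 3aa48801690728
  after D2: wrote 8B at 0x12 = 747c04283877a85d
  after D3: wrote 7B at 0x10 = aa747c04283877
  after D4: wrote 4B at 0x01 = 7c042838
  after D5: wrote 7B at 0x17 = 0728832a033aaa
query mem[0x20]=0x38, mem[0x0c]=0x83, mem[0x15]=0x38, mem[0x1a]=0x2a, mem[0x21]=0x77

MEM[0x20,0x0c,0x15,0x1a,0x21] = 38 83 38 2a 77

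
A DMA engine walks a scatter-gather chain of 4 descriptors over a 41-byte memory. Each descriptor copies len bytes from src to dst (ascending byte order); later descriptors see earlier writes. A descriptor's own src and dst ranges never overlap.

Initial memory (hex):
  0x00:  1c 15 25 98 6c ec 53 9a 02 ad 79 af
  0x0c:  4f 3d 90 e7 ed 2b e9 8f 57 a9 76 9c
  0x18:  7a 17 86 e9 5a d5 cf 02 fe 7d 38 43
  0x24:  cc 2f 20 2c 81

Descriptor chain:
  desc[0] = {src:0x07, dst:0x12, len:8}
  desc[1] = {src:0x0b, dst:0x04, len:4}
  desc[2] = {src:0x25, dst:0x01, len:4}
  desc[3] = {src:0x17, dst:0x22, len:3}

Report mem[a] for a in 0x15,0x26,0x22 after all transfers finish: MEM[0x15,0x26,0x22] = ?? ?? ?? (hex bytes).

MEM[0x15,0x26,0x22] = 79 20 4f

D0: mem[0x12..0x19] <- [9a 02 ad 79 af 4f 3d 90]
D1: mem[0x04..0x07] <- [af 4f 3d 90]
D2: mem[0x01..0x04] <- [2f 20 2c 81]
D3: mem[0x22..0x24] <- [4f 3d 90]
query mem[0x15]=0x79, mem[0x26]=0x20, mem[0x22]=0x4f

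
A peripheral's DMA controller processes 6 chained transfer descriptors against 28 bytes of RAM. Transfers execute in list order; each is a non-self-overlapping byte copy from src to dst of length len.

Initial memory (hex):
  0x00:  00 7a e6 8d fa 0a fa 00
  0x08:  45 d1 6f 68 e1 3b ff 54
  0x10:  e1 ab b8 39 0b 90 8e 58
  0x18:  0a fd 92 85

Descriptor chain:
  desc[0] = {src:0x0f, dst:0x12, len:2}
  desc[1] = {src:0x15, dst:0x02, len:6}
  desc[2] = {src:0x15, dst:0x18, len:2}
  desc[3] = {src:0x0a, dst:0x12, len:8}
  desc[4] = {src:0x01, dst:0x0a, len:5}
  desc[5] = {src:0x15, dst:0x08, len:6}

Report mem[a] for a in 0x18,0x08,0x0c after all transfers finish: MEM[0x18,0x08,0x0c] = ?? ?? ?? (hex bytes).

MEM[0x18,0x08,0x0c] = e1 3b ab

#0 dst[0x12+2] := {0x54,0xe1}
#1 dst[0x02+6] := {0x90,0x8e,0x58,0x0a,0xfd,0x92}
#2 dst[0x18+2] := {0x90,0x8e}
#3 dst[0x12+8] := {0x6f,0x68,0xe1,0x3b,0xff,0x54,0xe1,0xab}
#4 dst[0x0a+5] := {0x7a,0x90,0x8e,0x58,0x0a}
#5 dst[0x08+6] := {0x3b,0xff,0x54,0xe1,0xab,0x92}
query mem[0x18]=0xe1, mem[0x08]=0x3b, mem[0x0c]=0xab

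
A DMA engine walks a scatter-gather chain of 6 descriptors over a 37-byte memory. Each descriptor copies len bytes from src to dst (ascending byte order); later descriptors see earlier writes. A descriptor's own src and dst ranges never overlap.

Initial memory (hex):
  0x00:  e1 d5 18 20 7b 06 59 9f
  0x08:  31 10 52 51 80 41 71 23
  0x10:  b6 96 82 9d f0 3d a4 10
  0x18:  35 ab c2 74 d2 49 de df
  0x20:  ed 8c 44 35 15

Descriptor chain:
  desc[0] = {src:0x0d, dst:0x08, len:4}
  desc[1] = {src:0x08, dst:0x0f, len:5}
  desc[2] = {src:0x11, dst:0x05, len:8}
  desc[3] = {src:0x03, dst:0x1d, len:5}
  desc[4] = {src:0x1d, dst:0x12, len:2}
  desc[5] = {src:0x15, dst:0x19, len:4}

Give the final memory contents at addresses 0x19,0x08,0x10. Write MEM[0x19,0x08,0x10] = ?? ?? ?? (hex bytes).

#0 dst[0x08+4] := {0x41,0x71,0x23,0xb6}
#1 dst[0x0f+5] := {0x41,0x71,0x23,0xb6,0x80}
#2 dst[0x05+8] := {0x23,0xb6,0x80,0xf0,0x3d,0xa4,0x10,0x35}
#3 dst[0x1d+5] := {0x20,0x7b,0x23,0xb6,0x80}
#4 dst[0x12+2] := {0x20,0x7b}
#5 dst[0x19+4] := {0x3d,0xa4,0x10,0x35}
query mem[0x19]=0x3d, mem[0x08]=0xf0, mem[0x10]=0x71

MEM[0x19,0x08,0x10] = 3d f0 71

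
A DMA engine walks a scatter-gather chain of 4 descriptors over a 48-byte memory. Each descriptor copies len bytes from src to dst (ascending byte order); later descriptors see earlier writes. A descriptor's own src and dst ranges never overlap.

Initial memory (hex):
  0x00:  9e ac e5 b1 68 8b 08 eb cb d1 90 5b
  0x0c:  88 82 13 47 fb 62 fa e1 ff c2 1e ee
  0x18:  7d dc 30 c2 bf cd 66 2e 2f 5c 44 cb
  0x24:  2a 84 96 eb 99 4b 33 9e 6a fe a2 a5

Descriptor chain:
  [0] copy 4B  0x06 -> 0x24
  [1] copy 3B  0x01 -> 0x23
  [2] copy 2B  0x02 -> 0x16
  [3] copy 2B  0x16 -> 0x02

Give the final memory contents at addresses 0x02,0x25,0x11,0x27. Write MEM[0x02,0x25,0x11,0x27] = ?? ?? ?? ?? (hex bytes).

MEM[0x02,0x25,0x11,0x27] = e5 b1 62 d1

[0] 0x06->0x24 len=4 : 08 eb cb d1
[1] 0x01->0x23 len=3 : ac e5 b1
[2] 0x02->0x16 len=2 : e5 b1
[3] 0x16->0x02 len=2 : e5 b1
query mem[0x02]=0xe5, mem[0x25]=0xb1, mem[0x11]=0x62, mem[0x27]=0xd1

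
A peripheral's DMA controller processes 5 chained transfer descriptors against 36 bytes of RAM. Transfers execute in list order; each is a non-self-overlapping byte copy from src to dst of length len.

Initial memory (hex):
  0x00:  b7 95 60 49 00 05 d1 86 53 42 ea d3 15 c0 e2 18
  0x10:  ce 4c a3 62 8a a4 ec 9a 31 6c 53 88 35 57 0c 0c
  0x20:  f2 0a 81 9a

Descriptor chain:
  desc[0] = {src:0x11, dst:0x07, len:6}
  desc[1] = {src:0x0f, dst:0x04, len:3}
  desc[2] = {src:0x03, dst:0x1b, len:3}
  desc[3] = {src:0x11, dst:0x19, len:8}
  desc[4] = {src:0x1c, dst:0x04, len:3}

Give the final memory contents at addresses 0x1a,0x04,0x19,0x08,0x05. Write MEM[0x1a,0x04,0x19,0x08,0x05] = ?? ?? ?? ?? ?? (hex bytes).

MEM[0x1a,0x04,0x19,0x08,0x05] = a3 8a 4c a3 a4

#0 dst[0x07+6] := {0x4c,0xa3,0x62,0x8a,0xa4,0xec}
#1 dst[0x04+3] := {0x18,0xce,0x4c}
#2 dst[0x1b+3] := {0x49,0x18,0xce}
#3 dst[0x19+8] := {0x4c,0xa3,0x62,0x8a,0xa4,0xec,0x9a,0x31}
#4 dst[0x04+3] := {0x8a,0xa4,0xec}
query mem[0x1a]=0xa3, mem[0x04]=0x8a, mem[0x19]=0x4c, mem[0x08]=0xa3, mem[0x05]=0xa4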